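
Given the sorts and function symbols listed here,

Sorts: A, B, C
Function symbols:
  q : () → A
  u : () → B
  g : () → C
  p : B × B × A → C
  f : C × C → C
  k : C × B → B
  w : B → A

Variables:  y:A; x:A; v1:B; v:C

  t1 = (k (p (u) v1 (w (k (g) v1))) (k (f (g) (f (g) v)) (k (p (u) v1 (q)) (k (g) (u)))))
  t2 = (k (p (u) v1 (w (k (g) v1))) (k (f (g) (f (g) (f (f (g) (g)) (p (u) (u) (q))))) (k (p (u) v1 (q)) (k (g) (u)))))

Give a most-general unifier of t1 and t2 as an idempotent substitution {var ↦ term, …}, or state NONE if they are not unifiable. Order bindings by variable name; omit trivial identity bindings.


{v ↦ (f (f (g) (g)) (p (u) (u) (q)))}


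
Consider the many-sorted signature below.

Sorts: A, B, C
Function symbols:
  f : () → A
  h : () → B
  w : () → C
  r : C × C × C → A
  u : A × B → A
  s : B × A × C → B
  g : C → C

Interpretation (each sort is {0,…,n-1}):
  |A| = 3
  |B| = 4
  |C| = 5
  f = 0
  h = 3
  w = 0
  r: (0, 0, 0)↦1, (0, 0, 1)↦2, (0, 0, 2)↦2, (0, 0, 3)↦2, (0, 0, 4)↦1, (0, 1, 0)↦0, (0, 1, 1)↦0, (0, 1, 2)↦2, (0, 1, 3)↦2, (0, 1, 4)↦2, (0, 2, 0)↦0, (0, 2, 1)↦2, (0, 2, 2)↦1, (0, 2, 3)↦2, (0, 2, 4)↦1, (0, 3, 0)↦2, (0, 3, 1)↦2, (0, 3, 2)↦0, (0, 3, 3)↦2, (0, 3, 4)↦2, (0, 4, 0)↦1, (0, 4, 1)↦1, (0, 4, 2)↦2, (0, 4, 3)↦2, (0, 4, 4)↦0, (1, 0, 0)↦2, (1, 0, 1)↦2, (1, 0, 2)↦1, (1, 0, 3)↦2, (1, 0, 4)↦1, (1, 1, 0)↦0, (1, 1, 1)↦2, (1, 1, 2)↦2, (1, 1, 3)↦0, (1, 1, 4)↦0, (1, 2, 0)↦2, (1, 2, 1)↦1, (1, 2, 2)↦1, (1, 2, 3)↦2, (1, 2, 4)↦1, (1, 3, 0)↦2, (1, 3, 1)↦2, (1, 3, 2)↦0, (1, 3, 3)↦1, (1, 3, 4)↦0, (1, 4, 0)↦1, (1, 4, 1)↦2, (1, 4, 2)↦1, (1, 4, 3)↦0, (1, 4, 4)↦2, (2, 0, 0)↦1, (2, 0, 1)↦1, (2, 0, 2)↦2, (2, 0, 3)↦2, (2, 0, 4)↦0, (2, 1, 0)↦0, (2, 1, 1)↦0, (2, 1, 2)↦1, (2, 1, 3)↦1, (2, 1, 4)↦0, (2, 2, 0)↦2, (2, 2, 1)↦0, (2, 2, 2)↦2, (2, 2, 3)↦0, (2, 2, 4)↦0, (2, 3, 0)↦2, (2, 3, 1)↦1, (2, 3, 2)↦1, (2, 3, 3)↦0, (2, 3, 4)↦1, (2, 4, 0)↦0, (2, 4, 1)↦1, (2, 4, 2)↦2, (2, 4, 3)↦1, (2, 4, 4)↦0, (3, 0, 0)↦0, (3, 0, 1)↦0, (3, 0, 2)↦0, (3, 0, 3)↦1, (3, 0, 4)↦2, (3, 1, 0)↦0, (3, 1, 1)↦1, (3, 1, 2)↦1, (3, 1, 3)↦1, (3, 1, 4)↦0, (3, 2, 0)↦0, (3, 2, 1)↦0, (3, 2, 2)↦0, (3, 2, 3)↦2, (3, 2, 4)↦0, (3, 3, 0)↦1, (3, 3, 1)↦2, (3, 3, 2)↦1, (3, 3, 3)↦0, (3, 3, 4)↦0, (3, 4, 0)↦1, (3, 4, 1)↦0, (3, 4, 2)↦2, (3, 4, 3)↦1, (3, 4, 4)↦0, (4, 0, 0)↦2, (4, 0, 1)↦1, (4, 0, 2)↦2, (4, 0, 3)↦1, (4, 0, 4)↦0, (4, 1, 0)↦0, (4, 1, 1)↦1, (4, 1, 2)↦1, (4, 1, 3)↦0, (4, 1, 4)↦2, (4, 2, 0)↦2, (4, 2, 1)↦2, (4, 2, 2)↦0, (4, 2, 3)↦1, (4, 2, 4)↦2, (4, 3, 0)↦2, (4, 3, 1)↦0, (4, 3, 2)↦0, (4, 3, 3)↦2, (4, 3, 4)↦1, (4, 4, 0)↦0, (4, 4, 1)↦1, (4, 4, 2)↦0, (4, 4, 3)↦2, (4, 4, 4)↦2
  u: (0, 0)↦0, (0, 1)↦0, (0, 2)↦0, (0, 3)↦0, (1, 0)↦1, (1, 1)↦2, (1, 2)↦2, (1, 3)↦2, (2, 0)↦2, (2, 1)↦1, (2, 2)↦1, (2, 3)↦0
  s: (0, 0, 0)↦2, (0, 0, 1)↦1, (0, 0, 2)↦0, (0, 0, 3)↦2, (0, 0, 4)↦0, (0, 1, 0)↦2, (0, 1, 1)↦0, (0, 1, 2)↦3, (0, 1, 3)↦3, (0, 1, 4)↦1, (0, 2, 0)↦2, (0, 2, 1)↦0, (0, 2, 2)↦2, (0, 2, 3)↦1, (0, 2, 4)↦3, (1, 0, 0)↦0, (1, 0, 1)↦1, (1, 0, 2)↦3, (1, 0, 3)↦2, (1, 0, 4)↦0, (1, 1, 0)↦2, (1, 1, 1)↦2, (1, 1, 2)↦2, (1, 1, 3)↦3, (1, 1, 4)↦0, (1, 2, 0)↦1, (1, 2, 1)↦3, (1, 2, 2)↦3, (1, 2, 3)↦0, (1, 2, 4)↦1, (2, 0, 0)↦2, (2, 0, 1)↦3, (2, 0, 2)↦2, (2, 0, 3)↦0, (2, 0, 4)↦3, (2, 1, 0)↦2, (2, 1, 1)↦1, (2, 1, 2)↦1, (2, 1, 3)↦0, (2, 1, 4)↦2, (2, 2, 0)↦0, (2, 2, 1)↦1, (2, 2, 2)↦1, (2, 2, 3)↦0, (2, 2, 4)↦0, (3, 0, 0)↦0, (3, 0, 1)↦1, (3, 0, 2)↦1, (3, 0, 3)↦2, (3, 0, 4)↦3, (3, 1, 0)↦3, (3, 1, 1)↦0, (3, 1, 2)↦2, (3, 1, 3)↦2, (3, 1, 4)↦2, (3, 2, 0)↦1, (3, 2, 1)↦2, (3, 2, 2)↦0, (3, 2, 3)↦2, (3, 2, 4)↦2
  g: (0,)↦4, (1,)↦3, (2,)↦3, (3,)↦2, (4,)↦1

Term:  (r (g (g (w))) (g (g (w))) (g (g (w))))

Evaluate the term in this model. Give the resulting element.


  w = 0
  (g (w)) = g(0,) = 4
  (g (g (w))) = g(4,) = 1
  w = 0
  (g (w)) = g(0,) = 4
  (g (g (w))) = g(4,) = 1
  w = 0
  (g (w)) = g(0,) = 4
  (g (g (w))) = g(4,) = 1
  (r (g (g (w))) (g (g (w))) (g (g (w)))) = r(1, 1, 1) = 2

value = 2


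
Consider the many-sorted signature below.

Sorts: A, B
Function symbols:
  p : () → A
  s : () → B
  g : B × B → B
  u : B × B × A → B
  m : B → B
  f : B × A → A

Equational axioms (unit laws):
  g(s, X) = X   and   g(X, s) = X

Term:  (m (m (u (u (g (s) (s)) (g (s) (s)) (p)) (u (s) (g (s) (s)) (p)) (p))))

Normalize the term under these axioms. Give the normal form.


normal form = (m (m (u (u (s) (s) (p)) (u (s) (s) (p)) (p))))

1. (m (m (u (u (g (s) (s)) (g (s) (s)) (p)) (u (s) (g (s) (s)) (p)) (p))))  →  (m (m (u (u (s) (g (s) (s)) (p)) (u (s) (g (s) (s)) (p)) (p))))
2. (m (m (u (u (s) (g (s) (s)) (p)) (u (s) (g (s) (s)) (p)) (p))))  →  (m (m (u (u (s) (s) (p)) (u (s) (g (s) (s)) (p)) (p))))
3. (m (m (u (u (s) (s) (p)) (u (s) (g (s) (s)) (p)) (p))))  →  (m (m (u (u (s) (s) (p)) (u (s) (s) (p)) (p))))


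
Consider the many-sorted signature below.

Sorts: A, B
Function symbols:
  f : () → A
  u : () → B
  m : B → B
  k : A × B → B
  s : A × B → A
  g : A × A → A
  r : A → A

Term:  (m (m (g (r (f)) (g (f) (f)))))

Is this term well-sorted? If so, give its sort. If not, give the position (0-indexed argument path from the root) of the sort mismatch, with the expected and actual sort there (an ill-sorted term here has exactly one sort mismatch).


ill-sorted at position [0, 0]: expected B, got A

        (f) : A
      (r (f)) : A
        (f) : A
        (f) : A
      (g (f) (f)) : A
    (g (r (f)) (g (f) (f))) : A
  (m (g (r (f)) (g (f) (f)))) : ✗ arg 0 at [0, 0] has sort A, expected B


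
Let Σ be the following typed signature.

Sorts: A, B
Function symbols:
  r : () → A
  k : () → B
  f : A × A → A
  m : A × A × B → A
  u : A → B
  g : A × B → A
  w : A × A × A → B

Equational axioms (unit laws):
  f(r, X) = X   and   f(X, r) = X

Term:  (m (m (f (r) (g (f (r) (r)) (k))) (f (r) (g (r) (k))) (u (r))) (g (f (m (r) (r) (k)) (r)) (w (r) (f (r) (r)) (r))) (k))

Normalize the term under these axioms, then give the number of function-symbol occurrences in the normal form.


size = 20

1. (m (m (f (r) (g (f (r) (r)) (k))) (f (r) (g (r) (k))) (u (r))) (g (f (m (r) (r) (k)) (r)) (w (r) (f (r) (r)) (r))) (k))  →  (m (m (g (f (r) (r)) (k)) (f (r) (g (r) (k))) (u (r))) (g (f (m (r) (r) (k)) (r)) (w (r) (f (r) (r)) (r))) (k))
2. (m (m (g (f (r) (r)) (k)) (f (r) (g (r) (k))) (u (r))) (g (f (m (r) (r) (k)) (r)) (w (r) (f (r) (r)) (r))) (k))  →  (m (m (g (r) (k)) (f (r) (g (r) (k))) (u (r))) (g (f (m (r) (r) (k)) (r)) (w (r) (f (r) (r)) (r))) (k))
3. (m (m (g (r) (k)) (f (r) (g (r) (k))) (u (r))) (g (f (m (r) (r) (k)) (r)) (w (r) (f (r) (r)) (r))) (k))  →  (m (m (g (r) (k)) (g (r) (k)) (u (r))) (g (f (m (r) (r) (k)) (r)) (w (r) (f (r) (r)) (r))) (k))
4. (m (m (g (r) (k)) (g (r) (k)) (u (r))) (g (f (m (r) (r) (k)) (r)) (w (r) (f (r) (r)) (r))) (k))  →  (m (m (g (r) (k)) (g (r) (k)) (u (r))) (g (m (r) (r) (k)) (w (r) (f (r) (r)) (r))) (k))
5. (m (m (g (r) (k)) (g (r) (k)) (u (r))) (g (m (r) (r) (k)) (w (r) (f (r) (r)) (r))) (k))  →  (m (m (g (r) (k)) (g (r) (k)) (u (r))) (g (m (r) (r) (k)) (w (r) (r) (r))) (k))
normal form: (m (m (g (r) (k)) (g (r) (k)) (u (r))) (g (m (r) (r) (k)) (w (r) (r) (r))) (k))


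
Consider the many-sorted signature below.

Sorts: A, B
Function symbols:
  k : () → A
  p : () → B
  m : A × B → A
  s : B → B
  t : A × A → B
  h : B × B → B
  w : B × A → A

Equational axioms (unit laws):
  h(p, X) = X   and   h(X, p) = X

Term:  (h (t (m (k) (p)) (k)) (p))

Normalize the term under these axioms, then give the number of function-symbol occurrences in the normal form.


1. (h (t (m (k) (p)) (k)) (p))  →  (t (m (k) (p)) (k))
normal form: (t (m (k) (p)) (k))

size = 5


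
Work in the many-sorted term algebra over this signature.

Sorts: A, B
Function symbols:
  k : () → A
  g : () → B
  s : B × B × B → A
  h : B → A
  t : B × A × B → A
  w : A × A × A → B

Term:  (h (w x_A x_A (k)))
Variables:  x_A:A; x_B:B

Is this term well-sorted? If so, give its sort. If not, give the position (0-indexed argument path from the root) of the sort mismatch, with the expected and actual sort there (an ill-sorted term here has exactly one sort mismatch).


    x_A : A
    x_A : A
    (k) : A
  (w x_A x_A (k)) : B
(h (w x_A x_A (k))) : A

well-sorted; sort = A


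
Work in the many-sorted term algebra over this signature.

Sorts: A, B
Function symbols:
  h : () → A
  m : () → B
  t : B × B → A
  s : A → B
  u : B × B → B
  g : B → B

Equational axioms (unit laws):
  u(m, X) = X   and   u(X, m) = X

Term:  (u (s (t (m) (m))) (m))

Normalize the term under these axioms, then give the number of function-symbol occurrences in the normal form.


1. (u (s (t (m) (m))) (m))  →  (s (t (m) (m)))
normal form: (s (t (m) (m)))

size = 4


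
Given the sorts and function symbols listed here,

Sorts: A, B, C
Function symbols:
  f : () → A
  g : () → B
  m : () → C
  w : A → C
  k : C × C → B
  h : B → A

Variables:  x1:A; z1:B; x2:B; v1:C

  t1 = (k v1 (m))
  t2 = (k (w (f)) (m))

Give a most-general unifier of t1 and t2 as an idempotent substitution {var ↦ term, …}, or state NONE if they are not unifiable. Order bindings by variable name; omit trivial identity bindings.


{v1 ↦ (w (f))}


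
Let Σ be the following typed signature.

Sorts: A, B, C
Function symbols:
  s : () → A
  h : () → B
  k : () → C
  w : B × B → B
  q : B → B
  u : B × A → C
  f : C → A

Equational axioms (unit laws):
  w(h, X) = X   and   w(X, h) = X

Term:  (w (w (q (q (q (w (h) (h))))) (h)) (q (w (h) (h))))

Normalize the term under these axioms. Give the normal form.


normal form = (w (q (q (q (h)))) (q (h)))

1. (w (w (q (q (q (w (h) (h))))) (h)) (q (w (h) (h))))  →  (w (q (q (q (w (h) (h))))) (q (w (h) (h))))
2. (w (q (q (q (w (h) (h))))) (q (w (h) (h))))  →  (w (q (q (q (h)))) (q (w (h) (h))))
3. (w (q (q (q (h)))) (q (w (h) (h))))  →  (w (q (q (q (h)))) (q (h)))


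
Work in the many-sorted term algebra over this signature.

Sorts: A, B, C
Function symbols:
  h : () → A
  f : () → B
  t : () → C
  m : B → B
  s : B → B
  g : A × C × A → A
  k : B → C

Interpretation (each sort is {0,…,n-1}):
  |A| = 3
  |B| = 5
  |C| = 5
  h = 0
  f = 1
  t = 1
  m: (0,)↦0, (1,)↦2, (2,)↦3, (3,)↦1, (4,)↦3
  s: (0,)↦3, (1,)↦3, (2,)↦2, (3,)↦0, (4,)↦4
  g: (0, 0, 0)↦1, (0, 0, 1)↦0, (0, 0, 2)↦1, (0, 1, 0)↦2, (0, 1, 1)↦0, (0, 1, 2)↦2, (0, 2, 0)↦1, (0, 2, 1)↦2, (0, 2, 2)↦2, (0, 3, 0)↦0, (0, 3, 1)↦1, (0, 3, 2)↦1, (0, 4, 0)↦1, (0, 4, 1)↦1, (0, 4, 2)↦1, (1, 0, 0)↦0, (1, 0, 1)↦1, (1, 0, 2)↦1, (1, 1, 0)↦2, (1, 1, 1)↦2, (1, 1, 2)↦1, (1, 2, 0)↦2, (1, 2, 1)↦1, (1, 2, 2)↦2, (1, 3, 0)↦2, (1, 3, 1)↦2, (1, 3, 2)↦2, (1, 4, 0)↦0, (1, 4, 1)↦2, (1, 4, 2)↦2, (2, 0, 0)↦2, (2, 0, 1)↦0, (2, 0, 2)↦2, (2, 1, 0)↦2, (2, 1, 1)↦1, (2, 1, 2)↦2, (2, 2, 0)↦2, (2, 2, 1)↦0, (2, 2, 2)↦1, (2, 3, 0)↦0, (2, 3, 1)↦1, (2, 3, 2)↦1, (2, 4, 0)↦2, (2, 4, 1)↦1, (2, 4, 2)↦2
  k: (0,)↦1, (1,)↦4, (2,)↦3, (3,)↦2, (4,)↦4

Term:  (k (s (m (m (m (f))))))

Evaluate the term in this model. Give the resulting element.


value = 2

  f = 1
  (m (f)) = m(1,) = 2
  (m (m (f))) = m(2,) = 3
  (m (m (m (f)))) = m(3,) = 1
  (s (m (m (m (f))))) = s(1,) = 3
  (k (s (m (m (m (f)))))) = k(3,) = 2


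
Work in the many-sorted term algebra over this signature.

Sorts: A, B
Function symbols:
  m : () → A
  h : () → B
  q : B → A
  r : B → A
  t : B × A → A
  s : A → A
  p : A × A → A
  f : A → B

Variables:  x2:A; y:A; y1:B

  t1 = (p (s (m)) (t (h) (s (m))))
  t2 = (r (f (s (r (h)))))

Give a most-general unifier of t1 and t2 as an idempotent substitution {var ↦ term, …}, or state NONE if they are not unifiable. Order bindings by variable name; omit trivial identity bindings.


head clash or occurs-check failure — not unifiable

NONE (not unifiable)


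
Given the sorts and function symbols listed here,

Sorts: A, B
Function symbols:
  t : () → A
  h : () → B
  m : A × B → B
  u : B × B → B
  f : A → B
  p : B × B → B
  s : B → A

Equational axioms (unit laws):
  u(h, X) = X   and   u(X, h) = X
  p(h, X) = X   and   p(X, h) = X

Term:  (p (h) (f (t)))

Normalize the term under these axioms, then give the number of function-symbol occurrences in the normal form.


1. (p (h) (f (t)))  →  (f (t))
normal form: (f (t))

size = 2


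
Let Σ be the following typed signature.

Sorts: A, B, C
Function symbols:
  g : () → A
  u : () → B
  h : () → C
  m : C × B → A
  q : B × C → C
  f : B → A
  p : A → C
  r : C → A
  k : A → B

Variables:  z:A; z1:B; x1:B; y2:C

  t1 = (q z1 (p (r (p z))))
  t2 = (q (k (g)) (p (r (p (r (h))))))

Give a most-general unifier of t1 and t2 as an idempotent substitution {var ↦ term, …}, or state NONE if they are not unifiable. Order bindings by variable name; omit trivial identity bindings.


{z ↦ (r (h)), z1 ↦ (k (g))}


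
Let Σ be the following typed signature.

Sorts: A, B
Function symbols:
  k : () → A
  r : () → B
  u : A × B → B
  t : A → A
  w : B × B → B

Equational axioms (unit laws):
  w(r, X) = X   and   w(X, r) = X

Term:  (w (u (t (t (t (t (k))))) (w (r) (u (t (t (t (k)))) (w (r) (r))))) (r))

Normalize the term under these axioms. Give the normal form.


1. (w (u (t (t (t (t (k))))) (w (r) (u (t (t (t (k)))) (w (r) (r))))) (r))  →  (u (t (t (t (t (k))))) (w (r) (u (t (t (t (k)))) (w (r) (r)))))
2. (u (t (t (t (t (k))))) (w (r) (u (t (t (t (k)))) (w (r) (r)))))  →  (u (t (t (t (t (k))))) (u (t (t (t (k)))) (w (r) (r))))
3. (u (t (t (t (t (k))))) (u (t (t (t (k)))) (w (r) (r))))  →  (u (t (t (t (t (k))))) (u (t (t (t (k)))) (r)))

normal form = (u (t (t (t (t (k))))) (u (t (t (t (k)))) (r)))


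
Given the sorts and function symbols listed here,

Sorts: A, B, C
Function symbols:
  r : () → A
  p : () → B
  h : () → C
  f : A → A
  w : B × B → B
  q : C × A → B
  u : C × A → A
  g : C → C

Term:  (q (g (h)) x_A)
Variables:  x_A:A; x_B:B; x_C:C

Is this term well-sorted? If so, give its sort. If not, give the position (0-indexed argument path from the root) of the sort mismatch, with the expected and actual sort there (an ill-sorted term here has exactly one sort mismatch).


well-sorted; sort = B

    (h) : C
  (g (h)) : C
  x_A : A
(q (g (h)) x_A) : B


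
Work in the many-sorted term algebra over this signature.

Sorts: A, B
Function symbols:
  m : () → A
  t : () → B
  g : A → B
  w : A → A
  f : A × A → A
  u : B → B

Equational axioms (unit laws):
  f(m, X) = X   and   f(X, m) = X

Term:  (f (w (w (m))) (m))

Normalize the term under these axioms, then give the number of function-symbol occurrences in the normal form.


1. (f (w (w (m))) (m))  →  (w (w (m)))
normal form: (w (w (m)))

size = 3


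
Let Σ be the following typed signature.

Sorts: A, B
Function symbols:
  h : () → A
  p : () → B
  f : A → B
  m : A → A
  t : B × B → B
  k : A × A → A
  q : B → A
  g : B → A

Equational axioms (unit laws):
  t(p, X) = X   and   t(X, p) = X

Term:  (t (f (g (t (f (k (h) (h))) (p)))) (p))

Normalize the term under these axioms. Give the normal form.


1. (t (f (g (t (f (k (h) (h))) (p)))) (p))  →  (f (g (t (f (k (h) (h))) (p))))
2. (f (g (t (f (k (h) (h))) (p))))  →  (f (g (f (k (h) (h)))))

normal form = (f (g (f (k (h) (h)))))


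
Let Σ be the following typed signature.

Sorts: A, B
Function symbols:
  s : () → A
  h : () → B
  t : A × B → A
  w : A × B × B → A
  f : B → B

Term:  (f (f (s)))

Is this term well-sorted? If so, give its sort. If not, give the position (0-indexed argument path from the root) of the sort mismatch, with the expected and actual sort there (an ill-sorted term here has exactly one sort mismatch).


    (s) : A
  (f (s)) : ✗ arg 0 at [0, 0] has sort A, expected B

ill-sorted at position [0, 0]: expected B, got A


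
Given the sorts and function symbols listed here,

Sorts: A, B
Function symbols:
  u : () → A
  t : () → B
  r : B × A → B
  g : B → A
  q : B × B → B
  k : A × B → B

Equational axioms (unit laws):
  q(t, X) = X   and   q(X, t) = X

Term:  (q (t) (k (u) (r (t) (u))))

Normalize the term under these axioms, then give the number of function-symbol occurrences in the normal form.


size = 5

1. (q (t) (k (u) (r (t) (u))))  →  (k (u) (r (t) (u)))
normal form: (k (u) (r (t) (u)))


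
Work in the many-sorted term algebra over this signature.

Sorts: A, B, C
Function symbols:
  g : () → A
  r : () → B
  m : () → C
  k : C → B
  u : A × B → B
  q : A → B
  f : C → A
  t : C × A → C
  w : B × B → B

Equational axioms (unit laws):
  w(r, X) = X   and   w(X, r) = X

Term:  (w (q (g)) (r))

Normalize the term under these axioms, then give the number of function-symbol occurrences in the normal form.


1. (w (q (g)) (r))  →  (q (g))
normal form: (q (g))

size = 2


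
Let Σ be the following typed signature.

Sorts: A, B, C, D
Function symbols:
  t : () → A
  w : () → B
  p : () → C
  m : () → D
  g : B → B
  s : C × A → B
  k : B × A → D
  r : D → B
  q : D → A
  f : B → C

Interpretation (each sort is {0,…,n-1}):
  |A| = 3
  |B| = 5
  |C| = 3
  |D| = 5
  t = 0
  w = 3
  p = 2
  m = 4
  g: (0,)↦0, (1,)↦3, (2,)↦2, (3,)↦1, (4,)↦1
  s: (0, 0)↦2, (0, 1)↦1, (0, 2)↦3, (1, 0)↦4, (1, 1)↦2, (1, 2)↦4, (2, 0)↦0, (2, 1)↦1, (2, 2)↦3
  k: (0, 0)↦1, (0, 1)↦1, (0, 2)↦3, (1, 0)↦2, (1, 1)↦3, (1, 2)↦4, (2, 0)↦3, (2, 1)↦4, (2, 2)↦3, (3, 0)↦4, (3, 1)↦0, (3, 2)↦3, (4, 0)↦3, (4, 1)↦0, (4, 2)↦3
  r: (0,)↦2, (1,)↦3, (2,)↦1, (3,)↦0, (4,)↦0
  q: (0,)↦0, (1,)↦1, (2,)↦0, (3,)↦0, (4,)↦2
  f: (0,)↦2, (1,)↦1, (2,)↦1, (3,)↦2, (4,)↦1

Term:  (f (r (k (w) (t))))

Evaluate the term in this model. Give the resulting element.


  w = 3
  t = 0
  (k (w) (t)) = k(3, 0) = 4
  (r (k (w) (t))) = r(4,) = 0
  (f (r (k (w) (t)))) = f(0,) = 2

value = 2


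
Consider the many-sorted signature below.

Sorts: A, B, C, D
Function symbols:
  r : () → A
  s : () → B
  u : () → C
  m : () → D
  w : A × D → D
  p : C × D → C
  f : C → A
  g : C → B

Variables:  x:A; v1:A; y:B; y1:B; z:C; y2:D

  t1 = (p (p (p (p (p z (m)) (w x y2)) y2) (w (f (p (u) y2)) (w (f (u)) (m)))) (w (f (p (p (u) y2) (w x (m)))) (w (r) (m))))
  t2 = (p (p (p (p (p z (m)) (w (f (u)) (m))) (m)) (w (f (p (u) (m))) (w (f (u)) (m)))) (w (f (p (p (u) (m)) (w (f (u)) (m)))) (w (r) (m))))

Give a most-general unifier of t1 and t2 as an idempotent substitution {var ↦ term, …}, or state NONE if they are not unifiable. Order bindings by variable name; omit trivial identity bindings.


{x ↦ (f (u)), y2 ↦ (m)}


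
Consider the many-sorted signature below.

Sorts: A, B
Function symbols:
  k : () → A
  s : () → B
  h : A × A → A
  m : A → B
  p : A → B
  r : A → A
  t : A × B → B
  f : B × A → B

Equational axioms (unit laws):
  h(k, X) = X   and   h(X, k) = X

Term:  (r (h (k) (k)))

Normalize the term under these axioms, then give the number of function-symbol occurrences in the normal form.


1. (r (h (k) (k)))  →  (r (k))
normal form: (r (k))

size = 2


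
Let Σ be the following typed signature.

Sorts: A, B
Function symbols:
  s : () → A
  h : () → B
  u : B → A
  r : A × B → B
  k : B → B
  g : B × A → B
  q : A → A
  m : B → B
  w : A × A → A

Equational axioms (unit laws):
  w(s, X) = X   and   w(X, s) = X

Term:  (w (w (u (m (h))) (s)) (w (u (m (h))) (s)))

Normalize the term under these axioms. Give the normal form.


normal form = (w (u (m (h))) (u (m (h))))

1. (w (w (u (m (h))) (s)) (w (u (m (h))) (s)))  →  (w (u (m (h))) (w (u (m (h))) (s)))
2. (w (u (m (h))) (w (u (m (h))) (s)))  →  (w (u (m (h))) (u (m (h))))


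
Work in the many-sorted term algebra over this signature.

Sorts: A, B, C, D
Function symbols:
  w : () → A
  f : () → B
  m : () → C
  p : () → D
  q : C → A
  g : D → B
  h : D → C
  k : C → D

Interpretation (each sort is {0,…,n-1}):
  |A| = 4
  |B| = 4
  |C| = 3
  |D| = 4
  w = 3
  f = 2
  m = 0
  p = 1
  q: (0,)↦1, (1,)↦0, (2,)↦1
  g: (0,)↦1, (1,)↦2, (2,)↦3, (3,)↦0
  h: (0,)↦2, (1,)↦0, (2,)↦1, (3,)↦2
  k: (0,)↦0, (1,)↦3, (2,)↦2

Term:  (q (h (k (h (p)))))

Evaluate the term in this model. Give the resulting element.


  p = 1
  (h (p)) = h(1,) = 0
  (k (h (p))) = k(0,) = 0
  (h (k (h (p)))) = h(0,) = 2
  (q (h (k (h (p))))) = q(2,) = 1

value = 1


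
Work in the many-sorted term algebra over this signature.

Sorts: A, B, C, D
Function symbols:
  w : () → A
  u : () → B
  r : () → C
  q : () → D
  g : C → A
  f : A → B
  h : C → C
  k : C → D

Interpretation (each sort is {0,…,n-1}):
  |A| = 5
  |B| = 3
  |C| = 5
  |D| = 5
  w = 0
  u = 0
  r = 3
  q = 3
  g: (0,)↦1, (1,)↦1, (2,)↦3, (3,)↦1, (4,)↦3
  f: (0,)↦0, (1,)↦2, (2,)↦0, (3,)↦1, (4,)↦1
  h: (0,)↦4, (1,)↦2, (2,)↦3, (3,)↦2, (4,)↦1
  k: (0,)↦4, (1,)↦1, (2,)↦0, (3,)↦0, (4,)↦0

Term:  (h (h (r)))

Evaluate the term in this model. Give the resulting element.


value = 3

  r = 3
  (h (r)) = h(3,) = 2
  (h (h (r))) = h(2,) = 3


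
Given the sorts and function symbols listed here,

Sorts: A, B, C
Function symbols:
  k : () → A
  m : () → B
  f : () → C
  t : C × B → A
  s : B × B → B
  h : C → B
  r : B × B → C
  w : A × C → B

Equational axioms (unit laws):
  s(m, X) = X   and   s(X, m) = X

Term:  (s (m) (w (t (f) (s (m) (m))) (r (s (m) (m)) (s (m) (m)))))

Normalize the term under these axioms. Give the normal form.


normal form = (w (t (f) (m)) (r (m) (m)))

1. (s (m) (w (t (f) (s (m) (m))) (r (s (m) (m)) (s (m) (m)))))  →  (w (t (f) (s (m) (m))) (r (s (m) (m)) (s (m) (m))))
2. (w (t (f) (s (m) (m))) (r (s (m) (m)) (s (m) (m))))  →  (w (t (f) (m)) (r (s (m) (m)) (s (m) (m))))
3. (w (t (f) (m)) (r (s (m) (m)) (s (m) (m))))  →  (w (t (f) (m)) (r (m) (s (m) (m))))
4. (w (t (f) (m)) (r (m) (s (m) (m))))  →  (w (t (f) (m)) (r (m) (m)))


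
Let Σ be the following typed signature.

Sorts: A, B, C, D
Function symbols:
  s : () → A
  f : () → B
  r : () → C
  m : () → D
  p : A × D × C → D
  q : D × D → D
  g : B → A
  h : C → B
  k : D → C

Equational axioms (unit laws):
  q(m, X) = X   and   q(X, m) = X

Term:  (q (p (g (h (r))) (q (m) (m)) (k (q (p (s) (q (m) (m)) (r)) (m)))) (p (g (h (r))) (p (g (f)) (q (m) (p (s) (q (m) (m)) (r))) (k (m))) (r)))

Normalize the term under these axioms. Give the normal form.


normal form = (q (p (g (h (r))) (m) (k (p (s) (m) (r)))) (p (g (h (r))) (p (g (f)) (p (s) (m) (r)) (k (m))) (r)))

1. (q (p (g (h (r))) (q (m) (m)) (k (q (p (s) (q (m) (m)) (r)) (m)))) (p (g (h (r))) (p (g (f)) (q (m) (p (s) (q (m) (m)) (r))) (k (m))) (r)))  →  (q (p (g (h (r))) (m) (k (q (p (s) (q (m) (m)) (r)) (m)))) (p (g (h (r))) (p (g (f)) (q (m) (p (s) (q (m) (m)) (r))) (k (m))) (r)))
2. (q (p (g (h (r))) (m) (k (q (p (s) (q (m) (m)) (r)) (m)))) (p (g (h (r))) (p (g (f)) (q (m) (p (s) (q (m) (m)) (r))) (k (m))) (r)))  →  (q (p (g (h (r))) (m) (k (p (s) (q (m) (m)) (r)))) (p (g (h (r))) (p (g (f)) (q (m) (p (s) (q (m) (m)) (r))) (k (m))) (r)))
3. (q (p (g (h (r))) (m) (k (p (s) (q (m) (m)) (r)))) (p (g (h (r))) (p (g (f)) (q (m) (p (s) (q (m) (m)) (r))) (k (m))) (r)))  →  (q (p (g (h (r))) (m) (k (p (s) (m) (r)))) (p (g (h (r))) (p (g (f)) (q (m) (p (s) (q (m) (m)) (r))) (k (m))) (r)))
4. (q (p (g (h (r))) (m) (k (p (s) (m) (r)))) (p (g (h (r))) (p (g (f)) (q (m) (p (s) (q (m) (m)) (r))) (k (m))) (r)))  →  (q (p (g (h (r))) (m) (k (p (s) (m) (r)))) (p (g (h (r))) (p (g (f)) (p (s) (q (m) (m)) (r)) (k (m))) (r)))
5. (q (p (g (h (r))) (m) (k (p (s) (m) (r)))) (p (g (h (r))) (p (g (f)) (p (s) (q (m) (m)) (r)) (k (m))) (r)))  →  (q (p (g (h (r))) (m) (k (p (s) (m) (r)))) (p (g (h (r))) (p (g (f)) (p (s) (m) (r)) (k (m))) (r)))


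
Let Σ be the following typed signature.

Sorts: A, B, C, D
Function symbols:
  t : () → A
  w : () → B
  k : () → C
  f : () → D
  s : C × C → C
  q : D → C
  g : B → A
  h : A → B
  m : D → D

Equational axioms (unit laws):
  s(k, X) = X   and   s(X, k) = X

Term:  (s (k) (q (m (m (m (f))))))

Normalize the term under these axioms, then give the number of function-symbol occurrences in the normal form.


size = 5

1. (s (k) (q (m (m (m (f))))))  →  (q (m (m (m (f)))))
normal form: (q (m (m (m (f)))))


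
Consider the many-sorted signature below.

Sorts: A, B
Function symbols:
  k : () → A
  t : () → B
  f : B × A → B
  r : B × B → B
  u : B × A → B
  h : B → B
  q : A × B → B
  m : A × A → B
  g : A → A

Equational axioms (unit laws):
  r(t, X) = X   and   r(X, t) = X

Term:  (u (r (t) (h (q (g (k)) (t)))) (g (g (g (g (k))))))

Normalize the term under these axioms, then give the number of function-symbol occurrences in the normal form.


size = 11

1. (u (r (t) (h (q (g (k)) (t)))) (g (g (g (g (k))))))  →  (u (h (q (g (k)) (t))) (g (g (g (g (k))))))
normal form: (u (h (q (g (k)) (t))) (g (g (g (g (k))))))


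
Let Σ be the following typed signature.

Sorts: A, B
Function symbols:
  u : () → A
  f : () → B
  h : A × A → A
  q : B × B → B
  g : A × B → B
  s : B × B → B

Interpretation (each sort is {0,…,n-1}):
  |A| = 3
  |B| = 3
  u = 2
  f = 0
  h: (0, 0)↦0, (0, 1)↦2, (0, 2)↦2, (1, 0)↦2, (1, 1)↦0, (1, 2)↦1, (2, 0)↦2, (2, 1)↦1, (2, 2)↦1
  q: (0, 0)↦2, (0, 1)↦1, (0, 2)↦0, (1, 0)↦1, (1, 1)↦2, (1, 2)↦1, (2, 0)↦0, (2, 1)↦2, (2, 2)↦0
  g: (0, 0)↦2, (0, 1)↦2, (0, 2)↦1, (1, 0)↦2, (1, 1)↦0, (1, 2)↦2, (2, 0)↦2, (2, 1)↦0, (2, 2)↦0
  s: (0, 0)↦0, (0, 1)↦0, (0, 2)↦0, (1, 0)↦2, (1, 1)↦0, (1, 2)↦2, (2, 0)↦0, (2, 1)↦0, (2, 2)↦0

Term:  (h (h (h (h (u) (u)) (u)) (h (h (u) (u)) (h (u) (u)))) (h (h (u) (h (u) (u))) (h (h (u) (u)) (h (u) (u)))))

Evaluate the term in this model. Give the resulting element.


  u = 2
  u = 2
  (h (u) (u)) = h(2, 2) = 1
  u = 2
  (h (h (u) (u)) (u)) = h(1, 2) = 1
  u = 2
  u = 2
  (h (u) (u)) = h(2, 2) = 1
  u = 2
  u = 2
  (h (u) (u)) = h(2, 2) = 1
  (h (h (u) (u)) (h (u) (u))) = h(1, 1) = 0
  (h (h (h (u) (u)) (u)) (h (h (u) (u)) (h (u) (u)))) = h(1, 0) = 2
  u = 2
  u = 2
  u = 2
  (h (u) (u)) = h(2, 2) = 1
  (h (u) (h (u) (u))) = h(2, 1) = 1
  u = 2
  u = 2
  (h (u) (u)) = h(2, 2) = 1
  u = 2
  u = 2
  (h (u) (u)) = h(2, 2) = 1
  (h (h (u) (u)) (h (u) (u))) = h(1, 1) = 0
  (h (h (u) (h (u) (u))) (h (h (u) (u)) (h (u) (u)))) = h(1, 0) = 2
  (h (h (h (h (u) (u)) (u)) (h (h (u) (u)) (h (u) (u)))) (h (h (u) (h (u) (u))) (h (h (u) (u)) (h (u) (u))))) = h(2, 2) = 1

value = 1


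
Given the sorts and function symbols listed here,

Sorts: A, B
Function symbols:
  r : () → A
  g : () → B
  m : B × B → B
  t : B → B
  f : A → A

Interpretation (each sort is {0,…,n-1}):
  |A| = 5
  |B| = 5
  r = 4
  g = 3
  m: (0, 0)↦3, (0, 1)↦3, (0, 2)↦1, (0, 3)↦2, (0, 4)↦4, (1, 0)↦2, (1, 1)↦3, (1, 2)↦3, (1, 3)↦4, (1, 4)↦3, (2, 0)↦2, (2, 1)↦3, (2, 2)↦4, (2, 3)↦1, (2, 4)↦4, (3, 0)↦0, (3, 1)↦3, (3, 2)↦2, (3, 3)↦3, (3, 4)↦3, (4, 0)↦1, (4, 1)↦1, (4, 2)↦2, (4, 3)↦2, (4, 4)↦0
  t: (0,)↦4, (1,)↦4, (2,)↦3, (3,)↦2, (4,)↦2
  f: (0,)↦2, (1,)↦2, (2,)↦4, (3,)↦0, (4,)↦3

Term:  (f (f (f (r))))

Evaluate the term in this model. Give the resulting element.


  r = 4
  (f (r)) = f(4,) = 3
  (f (f (r))) = f(3,) = 0
  (f (f (f (r)))) = f(0,) = 2

value = 2


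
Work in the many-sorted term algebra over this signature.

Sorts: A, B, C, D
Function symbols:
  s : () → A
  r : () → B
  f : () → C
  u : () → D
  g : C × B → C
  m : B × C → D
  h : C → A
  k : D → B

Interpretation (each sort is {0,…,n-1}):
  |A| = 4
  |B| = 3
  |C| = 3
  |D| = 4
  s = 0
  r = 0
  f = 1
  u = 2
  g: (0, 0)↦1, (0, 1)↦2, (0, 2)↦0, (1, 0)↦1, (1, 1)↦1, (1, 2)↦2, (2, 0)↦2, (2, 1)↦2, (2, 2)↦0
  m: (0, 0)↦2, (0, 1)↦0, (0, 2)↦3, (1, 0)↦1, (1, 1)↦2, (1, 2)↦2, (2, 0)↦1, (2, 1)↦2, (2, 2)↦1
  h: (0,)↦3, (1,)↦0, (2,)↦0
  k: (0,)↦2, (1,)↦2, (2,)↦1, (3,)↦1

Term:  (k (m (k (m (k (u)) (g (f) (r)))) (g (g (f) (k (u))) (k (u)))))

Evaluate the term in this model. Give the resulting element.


value = 1

  u = 2
  (k (u)) = k(2,) = 1
  f = 1
  r = 0
  (g (f) (r)) = g(1, 0) = 1
  (m (k (u)) (g (f) (r))) = m(1, 1) = 2
  (k (m (k (u)) (g (f) (r)))) = k(2,) = 1
  f = 1
  u = 2
  (k (u)) = k(2,) = 1
  (g (f) (k (u))) = g(1, 1) = 1
  u = 2
  (k (u)) = k(2,) = 1
  (g (g (f) (k (u))) (k (u))) = g(1, 1) = 1
  (m (k (m (k (u)) (g (f) (r)))) (g (g (f) (k (u))) (k (u)))) = m(1, 1) = 2
  (k (m (k (m (k (u)) (g (f) (r)))) (g (g (f) (k (u))) (k (u))))) = k(2,) = 1


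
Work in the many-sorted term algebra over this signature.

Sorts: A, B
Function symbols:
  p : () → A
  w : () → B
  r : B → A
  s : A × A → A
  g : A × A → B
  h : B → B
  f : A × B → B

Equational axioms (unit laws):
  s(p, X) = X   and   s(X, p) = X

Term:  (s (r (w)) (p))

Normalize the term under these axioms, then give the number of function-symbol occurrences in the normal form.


1. (s (r (w)) (p))  →  (r (w))
normal form: (r (w))

size = 2


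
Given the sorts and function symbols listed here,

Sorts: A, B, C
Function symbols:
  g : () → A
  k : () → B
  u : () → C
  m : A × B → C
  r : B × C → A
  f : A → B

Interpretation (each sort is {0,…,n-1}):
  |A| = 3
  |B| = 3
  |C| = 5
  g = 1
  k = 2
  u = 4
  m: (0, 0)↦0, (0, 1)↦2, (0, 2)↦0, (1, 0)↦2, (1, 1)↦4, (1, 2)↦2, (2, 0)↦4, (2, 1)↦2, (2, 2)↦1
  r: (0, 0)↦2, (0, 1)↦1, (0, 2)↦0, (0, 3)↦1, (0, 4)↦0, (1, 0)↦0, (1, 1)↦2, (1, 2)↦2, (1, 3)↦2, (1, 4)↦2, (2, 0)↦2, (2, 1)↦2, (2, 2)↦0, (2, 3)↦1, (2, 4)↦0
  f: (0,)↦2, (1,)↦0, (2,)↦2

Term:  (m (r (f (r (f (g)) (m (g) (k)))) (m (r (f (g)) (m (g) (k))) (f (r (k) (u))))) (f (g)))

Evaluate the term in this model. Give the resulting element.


value = 4

  g = 1
  (f (g)) = f(1,) = 0
  g = 1
  k = 2
  (m (g) (k)) = m(1, 2) = 2
  (r (f (g)) (m (g) (k))) = r(0, 2) = 0
  (f (r (f (g)) (m (g) (k)))) = f(0,) = 2
  g = 1
  (f (g)) = f(1,) = 0
  g = 1
  k = 2
  (m (g) (k)) = m(1, 2) = 2
  (r (f (g)) (m (g) (k))) = r(0, 2) = 0
  k = 2
  u = 4
  (r (k) (u)) = r(2, 4) = 0
  (f (r (k) (u))) = f(0,) = 2
  (m (r (f (g)) (m (g) (k))) (f (r (k) (u)))) = m(0, 2) = 0
  (r (f (r (f (g)) (m (g) (k)))) (m (r (f (g)) (m (g) (k))) (f (r (k) (u))))) = r(2, 0) = 2
  g = 1
  (f (g)) = f(1,) = 0
  (m (r (f (r (f (g)) (m (g) (k)))) (m (r (f (g)) (m (g) (k))) (f (r (k) (u))))) (f (g))) = m(2, 0) = 4


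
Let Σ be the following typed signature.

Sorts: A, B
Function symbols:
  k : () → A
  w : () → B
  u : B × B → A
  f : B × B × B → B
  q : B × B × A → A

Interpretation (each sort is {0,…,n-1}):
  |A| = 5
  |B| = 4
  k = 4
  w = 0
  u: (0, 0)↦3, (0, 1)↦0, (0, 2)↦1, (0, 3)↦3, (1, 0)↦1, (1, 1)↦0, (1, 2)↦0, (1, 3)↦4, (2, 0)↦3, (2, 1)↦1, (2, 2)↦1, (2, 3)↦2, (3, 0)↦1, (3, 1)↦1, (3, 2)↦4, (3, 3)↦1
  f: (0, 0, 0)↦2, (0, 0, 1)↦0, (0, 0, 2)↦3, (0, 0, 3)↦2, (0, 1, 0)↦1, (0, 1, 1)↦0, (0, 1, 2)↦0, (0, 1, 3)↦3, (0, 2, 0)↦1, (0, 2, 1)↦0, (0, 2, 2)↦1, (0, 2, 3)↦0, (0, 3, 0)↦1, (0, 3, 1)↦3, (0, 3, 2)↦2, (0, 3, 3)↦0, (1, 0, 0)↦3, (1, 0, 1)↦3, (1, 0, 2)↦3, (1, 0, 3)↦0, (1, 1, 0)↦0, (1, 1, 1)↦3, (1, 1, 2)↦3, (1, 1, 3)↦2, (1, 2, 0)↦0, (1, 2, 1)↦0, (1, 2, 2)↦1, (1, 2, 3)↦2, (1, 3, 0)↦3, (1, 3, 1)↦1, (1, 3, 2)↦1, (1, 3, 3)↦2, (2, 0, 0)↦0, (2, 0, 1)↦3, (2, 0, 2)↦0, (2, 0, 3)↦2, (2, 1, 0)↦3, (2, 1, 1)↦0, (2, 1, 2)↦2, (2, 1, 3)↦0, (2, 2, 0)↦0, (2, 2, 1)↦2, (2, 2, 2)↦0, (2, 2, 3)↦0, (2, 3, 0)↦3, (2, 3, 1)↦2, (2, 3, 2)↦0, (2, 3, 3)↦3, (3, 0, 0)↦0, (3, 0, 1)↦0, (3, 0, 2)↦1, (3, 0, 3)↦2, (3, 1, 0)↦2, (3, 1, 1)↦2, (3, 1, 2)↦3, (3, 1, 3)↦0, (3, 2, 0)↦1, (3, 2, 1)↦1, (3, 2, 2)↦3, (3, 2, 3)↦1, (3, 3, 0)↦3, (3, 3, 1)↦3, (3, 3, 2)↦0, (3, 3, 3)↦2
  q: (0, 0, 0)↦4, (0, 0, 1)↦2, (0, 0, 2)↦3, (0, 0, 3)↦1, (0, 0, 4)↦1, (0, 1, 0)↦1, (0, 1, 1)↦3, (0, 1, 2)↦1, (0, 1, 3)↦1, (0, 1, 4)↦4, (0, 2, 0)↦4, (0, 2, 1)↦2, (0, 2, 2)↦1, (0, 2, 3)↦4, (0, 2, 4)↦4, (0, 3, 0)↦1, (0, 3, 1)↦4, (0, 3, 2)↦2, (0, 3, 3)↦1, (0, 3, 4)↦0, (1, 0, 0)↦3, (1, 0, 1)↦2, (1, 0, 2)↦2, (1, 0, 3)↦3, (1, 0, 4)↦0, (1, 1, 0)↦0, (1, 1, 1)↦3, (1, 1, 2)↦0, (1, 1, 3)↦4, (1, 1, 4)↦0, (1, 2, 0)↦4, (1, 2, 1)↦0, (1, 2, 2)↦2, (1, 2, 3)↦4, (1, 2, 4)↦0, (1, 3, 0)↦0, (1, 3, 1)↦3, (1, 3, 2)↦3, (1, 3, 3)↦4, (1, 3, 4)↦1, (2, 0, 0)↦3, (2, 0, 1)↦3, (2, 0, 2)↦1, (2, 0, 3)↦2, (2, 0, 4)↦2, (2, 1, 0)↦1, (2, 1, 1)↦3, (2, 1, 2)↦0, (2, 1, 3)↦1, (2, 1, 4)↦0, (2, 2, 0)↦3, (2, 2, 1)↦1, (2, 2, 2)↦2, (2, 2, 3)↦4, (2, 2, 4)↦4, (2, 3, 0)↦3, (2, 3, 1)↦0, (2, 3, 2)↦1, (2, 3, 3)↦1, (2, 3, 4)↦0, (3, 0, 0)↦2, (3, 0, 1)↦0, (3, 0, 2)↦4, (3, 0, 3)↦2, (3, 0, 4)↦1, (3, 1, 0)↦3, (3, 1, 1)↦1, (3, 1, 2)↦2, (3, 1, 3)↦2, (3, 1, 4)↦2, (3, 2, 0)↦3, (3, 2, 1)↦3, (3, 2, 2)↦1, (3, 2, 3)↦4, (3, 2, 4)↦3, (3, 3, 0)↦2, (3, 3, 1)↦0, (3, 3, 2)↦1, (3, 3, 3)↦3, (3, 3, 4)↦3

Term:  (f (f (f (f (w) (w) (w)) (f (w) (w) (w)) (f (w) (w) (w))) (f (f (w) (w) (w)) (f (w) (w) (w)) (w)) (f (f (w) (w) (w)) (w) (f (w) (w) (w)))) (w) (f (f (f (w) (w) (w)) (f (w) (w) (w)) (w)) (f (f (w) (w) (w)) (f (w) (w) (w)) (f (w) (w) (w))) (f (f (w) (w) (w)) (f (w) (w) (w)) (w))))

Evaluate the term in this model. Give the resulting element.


  w = 0
  w = 0
  w = 0
  (f (w) (w) (w)) = f(0, 0, 0) = 2
  w = 0
  w = 0
  w = 0
  (f (w) (w) (w)) = f(0, 0, 0) = 2
  w = 0
  w = 0
  w = 0
  (f (w) (w) (w)) = f(0, 0, 0) = 2
  (f (f (w) (w) (w)) (f (w) (w) (w)) (f (w) (w) (w))) = f(2, 2, 2) = 0
  w = 0
  w = 0
  w = 0
  (f (w) (w) (w)) = f(0, 0, 0) = 2
  w = 0
  w = 0
  w = 0
  (f (w) (w) (w)) = f(0, 0, 0) = 2
  w = 0
  (f (f (w) (w) (w)) (f (w) (w) (w)) (w)) = f(2, 2, 0) = 0
  w = 0
  w = 0
  w = 0
  (f (w) (w) (w)) = f(0, 0, 0) = 2
  w = 0
  w = 0
  w = 0
  w = 0
  (f (w) (w) (w)) = f(0, 0, 0) = 2
  (f (f (w) (w) (w)) (w) (f (w) (w) (w))) = f(2, 0, 2) = 0
  (f (f (f (w) (w) (w)) (f (w) (w) (w)) (f (w) (w) (w))) (f (f (w) (w) (w)) (f (w) (w) (w)) (w)) (f (f (w) (w) (w)) (w) (f (w) (w) (w)))) = f(0, 0, 0) = 2
  w = 0
  w = 0
  w = 0
  w = 0
  (f (w) (w) (w)) = f(0, 0, 0) = 2
  w = 0
  w = 0
  w = 0
  (f (w) (w) (w)) = f(0, 0, 0) = 2
  w = 0
  (f (f (w) (w) (w)) (f (w) (w) (w)) (w)) = f(2, 2, 0) = 0
  w = 0
  w = 0
  w = 0
  (f (w) (w) (w)) = f(0, 0, 0) = 2
  w = 0
  w = 0
  w = 0
  (f (w) (w) (w)) = f(0, 0, 0) = 2
  w = 0
  w = 0
  w = 0
  (f (w) (w) (w)) = f(0, 0, 0) = 2
  (f (f (w) (w) (w)) (f (w) (w) (w)) (f (w) (w) (w))) = f(2, 2, 2) = 0
  w = 0
  w = 0
  w = 0
  (f (w) (w) (w)) = f(0, 0, 0) = 2
  w = 0
  w = 0
  w = 0
  (f (w) (w) (w)) = f(0, 0, 0) = 2
  w = 0
  (f (f (w) (w) (w)) (f (w) (w) (w)) (w)) = f(2, 2, 0) = 0
  (f (f (f (w) (w) (w)) (f (w) (w) (w)) (w)) (f (f (w) (w) (w)) (f (w) (w) (w)) (f (w) (w) (w))) (f (f (w) (w) (w)) (f (w) (w) (w)) (w))) = f(0, 0, 0) = 2
  (f (f (f (f (w) (w) (w)) (f (w) (w) (w)) (f (w) (w) (w))) (f (f (w) (w) (w)) (f (w) (w) (w)) (w)) (f (f (w) (w) (w)) (w) (f (w) (w) (w)))) (w) (f (f (f (w) (w) (w)) (f (w) (w) (w)) (w)) (f (f (w) (w) (w)) (f (w) (w) (w)) (f (w) (w) (w))) (f (f (w) (w) (w)) (f (w) (w) (w)) (w)))) = f(2, 0, 2) = 0

value = 0


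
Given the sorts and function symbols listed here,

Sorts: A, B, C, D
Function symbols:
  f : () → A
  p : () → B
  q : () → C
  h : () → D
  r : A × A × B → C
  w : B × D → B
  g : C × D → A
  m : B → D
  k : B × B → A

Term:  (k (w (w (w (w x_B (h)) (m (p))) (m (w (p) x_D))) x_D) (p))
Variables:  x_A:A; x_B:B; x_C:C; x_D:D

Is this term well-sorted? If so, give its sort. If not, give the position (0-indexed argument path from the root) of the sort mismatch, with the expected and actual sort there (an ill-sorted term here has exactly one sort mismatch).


          x_B : B
          (h) : D
        (w x_B (h)) : B
          (p) : B
        (m (p)) : D
      (w (w x_B (h)) (m (p))) : B
          (p) : B
          x_D : D
        (w (p) x_D) : B
      (m (w (p) x_D)) : D
    (w (w (w x_B (h)) (m (p))) (m (w (p) x_D))) : B
    x_D : D
  (w (w (w (w x_B (h)) (m (p))) (m (w (p) x_D))) x_D) : B
  (p) : B
(k (w (w (w (w x_B (h)) (m (p))) (m (w (p) x_D))) x_D) (p)) : A

well-sorted; sort = A


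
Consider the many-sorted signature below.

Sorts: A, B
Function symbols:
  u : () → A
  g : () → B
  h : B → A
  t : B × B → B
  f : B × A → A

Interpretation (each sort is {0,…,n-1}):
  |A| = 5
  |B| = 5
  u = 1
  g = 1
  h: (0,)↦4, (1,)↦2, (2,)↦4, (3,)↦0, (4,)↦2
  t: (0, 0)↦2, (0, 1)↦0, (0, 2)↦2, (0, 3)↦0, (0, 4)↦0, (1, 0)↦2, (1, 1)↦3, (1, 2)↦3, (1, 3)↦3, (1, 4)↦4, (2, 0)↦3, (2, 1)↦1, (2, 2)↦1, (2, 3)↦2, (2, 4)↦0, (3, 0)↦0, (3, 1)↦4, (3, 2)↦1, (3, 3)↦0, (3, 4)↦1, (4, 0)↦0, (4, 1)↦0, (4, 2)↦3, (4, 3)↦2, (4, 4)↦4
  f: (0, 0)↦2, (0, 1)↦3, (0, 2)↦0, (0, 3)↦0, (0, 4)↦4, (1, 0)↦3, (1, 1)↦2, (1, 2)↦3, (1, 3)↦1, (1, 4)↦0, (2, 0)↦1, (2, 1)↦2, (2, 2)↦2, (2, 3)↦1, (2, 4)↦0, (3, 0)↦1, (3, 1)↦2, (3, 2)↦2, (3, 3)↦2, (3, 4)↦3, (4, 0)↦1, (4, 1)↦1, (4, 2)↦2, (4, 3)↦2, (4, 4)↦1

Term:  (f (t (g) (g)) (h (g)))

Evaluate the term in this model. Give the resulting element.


value = 2

  g = 1
  g = 1
  (t (g) (g)) = t(1, 1) = 3
  g = 1
  (h (g)) = h(1,) = 2
  (f (t (g) (g)) (h (g))) = f(3, 2) = 2


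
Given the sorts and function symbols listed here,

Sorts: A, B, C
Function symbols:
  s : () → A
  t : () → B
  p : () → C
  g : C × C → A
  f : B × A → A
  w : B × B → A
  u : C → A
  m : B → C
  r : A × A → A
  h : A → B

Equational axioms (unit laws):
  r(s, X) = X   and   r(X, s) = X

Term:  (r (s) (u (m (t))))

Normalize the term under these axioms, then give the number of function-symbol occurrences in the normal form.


size = 3

1. (r (s) (u (m (t))))  →  (u (m (t)))
normal form: (u (m (t)))


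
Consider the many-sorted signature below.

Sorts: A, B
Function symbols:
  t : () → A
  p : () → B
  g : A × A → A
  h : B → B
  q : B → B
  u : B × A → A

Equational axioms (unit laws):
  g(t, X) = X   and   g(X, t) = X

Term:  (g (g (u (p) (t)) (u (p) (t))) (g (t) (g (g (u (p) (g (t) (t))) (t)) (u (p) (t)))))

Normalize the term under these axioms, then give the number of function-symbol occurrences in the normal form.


size = 15

1. (g (g (u (p) (t)) (u (p) (t))) (g (t) (g (g (u (p) (g (t) (t))) (t)) (u (p) (t)))))  →  (g (g (u (p) (t)) (u (p) (t))) (g (g (u (p) (g (t) (t))) (t)) (u (p) (t))))
2. (g (g (u (p) (t)) (u (p) (t))) (g (g (u (p) (g (t) (t))) (t)) (u (p) (t))))  →  (g (g (u (p) (t)) (u (p) (t))) (g (u (p) (g (t) (t))) (u (p) (t))))
3. (g (g (u (p) (t)) (u (p) (t))) (g (u (p) (g (t) (t))) (u (p) (t))))  →  (g (g (u (p) (t)) (u (p) (t))) (g (u (p) (t)) (u (p) (t))))
normal form: (g (g (u (p) (t)) (u (p) (t))) (g (u (p) (t)) (u (p) (t))))


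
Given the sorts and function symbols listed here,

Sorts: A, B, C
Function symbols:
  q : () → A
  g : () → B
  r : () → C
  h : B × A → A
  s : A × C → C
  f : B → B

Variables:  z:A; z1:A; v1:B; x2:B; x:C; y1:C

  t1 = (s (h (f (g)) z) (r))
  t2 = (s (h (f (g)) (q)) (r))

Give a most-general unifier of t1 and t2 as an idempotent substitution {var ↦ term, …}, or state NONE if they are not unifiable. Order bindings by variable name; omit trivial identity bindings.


{z ↦ (q)}


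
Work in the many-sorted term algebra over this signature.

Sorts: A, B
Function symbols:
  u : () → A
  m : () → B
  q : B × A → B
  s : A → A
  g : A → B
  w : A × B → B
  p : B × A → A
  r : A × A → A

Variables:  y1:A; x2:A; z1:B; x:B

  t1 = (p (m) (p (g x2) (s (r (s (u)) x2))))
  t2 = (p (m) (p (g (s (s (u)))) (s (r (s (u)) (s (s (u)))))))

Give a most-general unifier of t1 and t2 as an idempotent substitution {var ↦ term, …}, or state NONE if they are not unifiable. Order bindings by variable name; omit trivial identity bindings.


{x2 ↦ (s (s (u)))}
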